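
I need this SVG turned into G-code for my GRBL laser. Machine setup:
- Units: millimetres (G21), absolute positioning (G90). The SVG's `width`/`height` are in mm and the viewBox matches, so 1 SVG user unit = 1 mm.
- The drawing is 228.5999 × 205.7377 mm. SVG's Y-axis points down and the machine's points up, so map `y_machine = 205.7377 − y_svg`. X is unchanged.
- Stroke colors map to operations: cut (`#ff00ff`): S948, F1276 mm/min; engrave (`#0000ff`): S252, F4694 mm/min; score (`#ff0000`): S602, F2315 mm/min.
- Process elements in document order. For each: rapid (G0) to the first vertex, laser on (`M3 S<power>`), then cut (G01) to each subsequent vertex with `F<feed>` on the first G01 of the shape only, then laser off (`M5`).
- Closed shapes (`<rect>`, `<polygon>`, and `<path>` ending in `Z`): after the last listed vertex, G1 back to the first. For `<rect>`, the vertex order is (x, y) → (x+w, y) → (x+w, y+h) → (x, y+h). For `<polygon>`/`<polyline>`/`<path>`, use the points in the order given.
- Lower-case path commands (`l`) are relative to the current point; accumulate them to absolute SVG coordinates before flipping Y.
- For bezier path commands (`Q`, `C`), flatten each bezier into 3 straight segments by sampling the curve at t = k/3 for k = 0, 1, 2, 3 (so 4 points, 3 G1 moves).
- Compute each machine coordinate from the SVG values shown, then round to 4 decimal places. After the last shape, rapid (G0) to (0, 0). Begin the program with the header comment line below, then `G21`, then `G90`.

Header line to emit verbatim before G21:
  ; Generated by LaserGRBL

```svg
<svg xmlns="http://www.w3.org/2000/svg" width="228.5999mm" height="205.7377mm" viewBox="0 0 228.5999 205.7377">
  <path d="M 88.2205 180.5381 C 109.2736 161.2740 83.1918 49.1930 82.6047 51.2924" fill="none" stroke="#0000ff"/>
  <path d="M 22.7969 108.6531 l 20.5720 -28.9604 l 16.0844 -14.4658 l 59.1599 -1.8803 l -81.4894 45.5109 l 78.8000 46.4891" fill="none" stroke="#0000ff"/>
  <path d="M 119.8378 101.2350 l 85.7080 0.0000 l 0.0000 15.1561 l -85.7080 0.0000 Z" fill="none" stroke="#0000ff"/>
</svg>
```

; Generated by LaserGRBL
G21
G90
G0 X88.2205 Y25.1996
M3 S252
G01 X96.2520 Y67.7361 F4694
G01 X89.0000 Y126.1511
G01 X82.6047 Y154.4453
M5
G0 X22.7969 Y97.0846
M3 S252
G01 X43.3689 Y126.0450 F4694
G01 X59.4533 Y140.5108
G01 X118.6132 Y142.3911
G01 X37.1238 Y96.8802
G01 X115.9238 Y50.3911
M5
G0 X119.8378 Y104.5027
M3 S252
G01 X205.5458 Y104.5027 F4694
G01 X205.5458 Y89.3466
G01 X119.8378 Y89.3466
G01 X119.8378 Y104.5027
M5
G0 X0.0000 Y0.0000

1 u = 1 mm; y_m = 205.7377 − y.

[1] `<path>` cubic bezier, #0000ff→engrave S252 F4694: (88.2205,25.1996) → (96.2520,67.7361) → (89.0000,126.1511) → (82.6047,154.4453)

[2] `<path>` open polyline, #0000ff→engrave S252 F4694: (22.7969,97.0846) → (43.3689,126.0450) → (59.4533,140.5108) → (118.6132,142.3911) → (37.1238,96.8802) → (115.9238,50.3911)

[3] `<path>` rectangle, #0000ff→engrave S252 F4694: (119.8378,104.5027) → (205.5458,104.5027) → (205.5458,89.3466) → (119.8378,89.3466) → (119.8378,104.5027) (closed)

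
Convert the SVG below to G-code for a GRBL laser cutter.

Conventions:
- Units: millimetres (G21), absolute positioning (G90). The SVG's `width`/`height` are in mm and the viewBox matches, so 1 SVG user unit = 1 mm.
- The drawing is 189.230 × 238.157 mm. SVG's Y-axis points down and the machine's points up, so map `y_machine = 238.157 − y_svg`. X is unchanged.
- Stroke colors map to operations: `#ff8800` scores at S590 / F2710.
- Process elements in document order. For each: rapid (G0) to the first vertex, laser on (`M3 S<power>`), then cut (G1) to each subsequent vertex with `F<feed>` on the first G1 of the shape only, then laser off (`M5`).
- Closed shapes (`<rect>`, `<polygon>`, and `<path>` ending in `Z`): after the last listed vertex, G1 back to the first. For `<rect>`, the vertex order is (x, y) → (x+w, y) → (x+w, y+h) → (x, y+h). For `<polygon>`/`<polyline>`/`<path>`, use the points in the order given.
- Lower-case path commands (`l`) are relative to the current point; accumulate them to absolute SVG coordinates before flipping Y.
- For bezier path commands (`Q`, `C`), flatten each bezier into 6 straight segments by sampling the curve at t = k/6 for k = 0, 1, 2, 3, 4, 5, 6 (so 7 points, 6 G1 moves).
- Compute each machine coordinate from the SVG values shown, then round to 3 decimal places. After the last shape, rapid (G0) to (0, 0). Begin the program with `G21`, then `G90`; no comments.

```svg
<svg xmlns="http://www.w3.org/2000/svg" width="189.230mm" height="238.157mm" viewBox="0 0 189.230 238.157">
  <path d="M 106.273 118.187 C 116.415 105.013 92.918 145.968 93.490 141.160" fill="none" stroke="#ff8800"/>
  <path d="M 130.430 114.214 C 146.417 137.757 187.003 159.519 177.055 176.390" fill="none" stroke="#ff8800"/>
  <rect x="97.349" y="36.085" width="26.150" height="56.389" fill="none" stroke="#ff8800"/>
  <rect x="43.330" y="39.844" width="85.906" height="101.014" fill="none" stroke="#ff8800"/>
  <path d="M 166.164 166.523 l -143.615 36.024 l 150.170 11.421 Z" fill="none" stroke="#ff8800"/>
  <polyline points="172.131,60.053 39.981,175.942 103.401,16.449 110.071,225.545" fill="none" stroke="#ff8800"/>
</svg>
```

1 u = 1 mm; y_m = 238.157 − y.

[1] `<path>` cubic bezier, #ff8800→score S590 F2710: (106.273,119.970) → (108.808,122.509) → (107.339,118.801) → (103.470,111.621) → (98.804,103.744) → (94.943,97.944) → (93.490,96.997)

[2] `<path>` cubic bezier, #ff8800→score S590 F2710: (130.430,123.943) → (140.126,112.334) → (151.834,101.109) → (163.468,90.353) → (172.941,80.153) → (178.166,70.596) → (177.055,61.767)

[3] `<rect>` rectangle, #ff8800→score S590 F2710: (97.349,202.072) → (123.499,202.072) → (123.499,145.683) → (97.349,145.683) → (97.349,202.072) (closed)

[4] `<rect>` rectangle, #ff8800→score S590 F2710: (43.330,198.313) → (129.236,198.313) → (129.236,97.299) → (43.330,97.299) → (43.330,198.313) (closed)

[5] `<path>` closed polygon, #ff8800→score S590 F2710: (166.164,71.634) → (22.549,35.610) → (172.719,24.189) → (166.164,71.634) (closed)

[6] `<polyline>` open polyline, #ff8800→score S590 F2710: (172.131,178.104) → (39.981,62.215) → (103.401,221.708) → (110.071,12.612)

G21
G90
G0 X106.273 Y119.970
M3 S590
G1 X108.808 Y122.509 F2710
G1 X107.339 Y118.801
G1 X103.470 Y111.621
G1 X98.804 Y103.744
G1 X94.943 Y97.944
G1 X93.490 Y96.997
M5
G0 X130.430 Y123.943
M3 S590
G1 X140.126 Y112.334 F2710
G1 X151.834 Y101.109
G1 X163.468 Y90.353
G1 X172.941 Y80.153
G1 X178.166 Y70.596
G1 X177.055 Y61.767
M5
G0 X97.349 Y202.072
M3 S590
G1 X123.499 Y202.072 F2710
G1 X123.499 Y145.683
G1 X97.349 Y145.683
G1 X97.349 Y202.072
M5
G0 X43.330 Y198.313
M3 S590
G1 X129.236 Y198.313 F2710
G1 X129.236 Y97.299
G1 X43.330 Y97.299
G1 X43.330 Y198.313
M5
G0 X166.164 Y71.634
M3 S590
G1 X22.549 Y35.610 F2710
G1 X172.719 Y24.189
G1 X166.164 Y71.634
M5
G0 X172.131 Y178.104
M3 S590
G1 X39.981 Y62.215 F2710
G1 X103.401 Y221.708
G1 X110.071 Y12.612
M5
G0 X0.000 Y0.000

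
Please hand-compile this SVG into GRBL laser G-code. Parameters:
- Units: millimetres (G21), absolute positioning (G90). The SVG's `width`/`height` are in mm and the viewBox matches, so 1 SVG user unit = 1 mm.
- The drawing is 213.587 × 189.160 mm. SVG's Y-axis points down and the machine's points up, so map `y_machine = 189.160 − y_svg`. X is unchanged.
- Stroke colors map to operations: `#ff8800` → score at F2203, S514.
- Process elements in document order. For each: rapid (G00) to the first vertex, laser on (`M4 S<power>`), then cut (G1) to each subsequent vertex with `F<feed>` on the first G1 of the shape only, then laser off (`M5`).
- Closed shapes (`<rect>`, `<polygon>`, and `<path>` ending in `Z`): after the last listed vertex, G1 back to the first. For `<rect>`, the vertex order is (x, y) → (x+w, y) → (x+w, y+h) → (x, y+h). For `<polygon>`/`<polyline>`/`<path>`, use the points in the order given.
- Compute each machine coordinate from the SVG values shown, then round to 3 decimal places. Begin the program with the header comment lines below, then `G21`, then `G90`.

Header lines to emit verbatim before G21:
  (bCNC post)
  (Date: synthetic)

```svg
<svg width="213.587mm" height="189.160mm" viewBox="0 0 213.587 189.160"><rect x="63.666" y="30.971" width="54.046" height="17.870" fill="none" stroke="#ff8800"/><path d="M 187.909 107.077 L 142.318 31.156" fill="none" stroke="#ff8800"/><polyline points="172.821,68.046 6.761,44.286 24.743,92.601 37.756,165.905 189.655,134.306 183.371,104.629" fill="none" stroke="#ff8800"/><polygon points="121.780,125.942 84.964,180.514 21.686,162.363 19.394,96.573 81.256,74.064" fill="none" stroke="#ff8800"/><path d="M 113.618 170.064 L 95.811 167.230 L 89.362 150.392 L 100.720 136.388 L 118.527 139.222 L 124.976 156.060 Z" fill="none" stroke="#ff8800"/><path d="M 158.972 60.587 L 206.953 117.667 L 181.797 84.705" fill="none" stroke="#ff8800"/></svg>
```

Since the viewBox matches the mm dimensions, user units are millimetres directly. The only transform is the Y-flip y_m = 189.160 − y_svg.

Shape 1 is a rectangle drawn with `<rect>`. Its stroke #ff8800 means score at S514, F2203. After flipping Y the toolpath is (63.666,158.189) → (117.712,158.189) → (117.712,140.319) → (63.666,140.319) → (63.666,158.189), returning to the start.

Shape 2 is a line segment drawn with `<path>`. Its stroke #ff8800 means score at S514, F2203. After flipping Y the toolpath is (187.909,82.083) → (142.318,158.004).

Shape 3 is a open polyline drawn with `<polyline>`. Its stroke #ff8800 means score at S514, F2203. After flipping Y the toolpath is (172.821,121.114) → (6.761,144.874) → (24.743,96.559) → (37.756,23.255) → (189.655,54.854) → (183.371,84.531).

Shape 4 is a regular polygon drawn with `<polygon>`. Its stroke #ff8800 means score at S514, F2203. After flipping Y the toolpath is (121.780,63.218) → (84.964,8.646) → (21.686,26.797) → (19.394,92.587) → (81.256,115.096) → (121.780,63.218), returning to the start.

Shape 5 is a regular polygon drawn with `<path>`. Its stroke #ff8800 means score at S514, F2203. After flipping Y the toolpath is (113.618,19.096) → (95.811,21.930) → (89.362,38.768) → (100.720,52.772) → (118.527,49.938) → (124.976,33.100) → (113.618,19.096), returning to the start.

Shape 6 is a open polyline drawn with `<path>`. Its stroke #ff8800 means score at S514, F2203. After flipping Y the toolpath is (158.972,128.573) → (206.953,71.493) → (181.797,104.455).

(bCNC post)
(Date: synthetic)
G21
G90
G00 X63.666 Y158.189
M4 S514
G1 X117.712 Y158.189 F2203
G1 X117.712 Y140.319
G1 X63.666 Y140.319
G1 X63.666 Y158.189
M5
G00 X187.909 Y82.083
M4 S514
G1 X142.318 Y158.004 F2203
M5
G00 X172.821 Y121.114
M4 S514
G1 X6.761 Y144.874 F2203
G1 X24.743 Y96.559
G1 X37.756 Y23.255
G1 X189.655 Y54.854
G1 X183.371 Y84.531
M5
G00 X121.780 Y63.218
M4 S514
G1 X84.964 Y8.646 F2203
G1 X21.686 Y26.797
G1 X19.394 Y92.587
G1 X81.256 Y115.096
G1 X121.780 Y63.218
M5
G00 X113.618 Y19.096
M4 S514
G1 X95.811 Y21.930 F2203
G1 X89.362 Y38.768
G1 X100.720 Y52.772
G1 X118.527 Y49.938
G1 X124.976 Y33.100
G1 X113.618 Y19.096
M5
G00 X158.972 Y128.573
M4 S514
G1 X206.953 Y71.493 F2203
G1 X181.797 Y104.455
M5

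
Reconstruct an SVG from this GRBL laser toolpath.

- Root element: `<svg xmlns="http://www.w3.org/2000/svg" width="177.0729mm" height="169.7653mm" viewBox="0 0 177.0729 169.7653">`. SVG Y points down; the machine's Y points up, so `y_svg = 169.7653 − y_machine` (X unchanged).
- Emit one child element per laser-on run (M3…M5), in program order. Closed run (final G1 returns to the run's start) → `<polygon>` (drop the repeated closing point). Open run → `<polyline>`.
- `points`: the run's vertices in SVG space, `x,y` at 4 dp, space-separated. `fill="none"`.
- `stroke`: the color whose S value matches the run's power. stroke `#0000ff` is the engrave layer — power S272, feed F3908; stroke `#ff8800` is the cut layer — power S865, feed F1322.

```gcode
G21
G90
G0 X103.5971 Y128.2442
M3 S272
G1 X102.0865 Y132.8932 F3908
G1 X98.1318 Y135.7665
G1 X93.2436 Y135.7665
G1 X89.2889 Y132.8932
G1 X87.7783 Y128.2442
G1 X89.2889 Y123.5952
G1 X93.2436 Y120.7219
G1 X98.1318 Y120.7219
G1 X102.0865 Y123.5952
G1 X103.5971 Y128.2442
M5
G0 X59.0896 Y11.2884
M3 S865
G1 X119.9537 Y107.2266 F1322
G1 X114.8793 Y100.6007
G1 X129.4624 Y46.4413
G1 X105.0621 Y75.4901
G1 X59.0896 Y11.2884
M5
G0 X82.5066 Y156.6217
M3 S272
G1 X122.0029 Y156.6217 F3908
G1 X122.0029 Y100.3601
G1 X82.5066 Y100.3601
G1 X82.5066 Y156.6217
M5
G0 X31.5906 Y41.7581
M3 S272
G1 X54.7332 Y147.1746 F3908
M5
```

Machine Y-up, SVG Y-down with viewBox height 169.7653, so y_svg = 169.7653 − y_machine; X carries over.

Run 1: power S272 maps to stroke `#0000ff` (engrave). The run returns to its start, so emit a `<polygon>` with points (Y-flipped): 103.5971,41.5211 102.0865,36.8721 98.1318,33.9988 93.2436,33.9988 89.2889,36.8721 87.7783,41.5211 89.2889,46.1701 93.2436,49.0434 98.1318,49.0434 102.0865,46.1701.

Run 2: power S865 maps to stroke `#ff8800` (cut). The run returns to its start, so emit a `<polygon>` with points (Y-flipped): 59.0896,158.4769 119.9537,62.5387 114.8793,69.1646 129.4624,123.3240 105.0621,94.2752.

Run 3: S272 ⇒ engrave layer `#0000ff`. The run returns to its start, so emit a `<polygon>` with points (Y-flipped): 82.5066,13.1436 122.0029,13.1436 122.0029,69.4052 82.5066,69.4052.

Run 4: power S272 maps to stroke `#0000ff` (engrave). The run is open, so emit a `<polyline>` with points (Y-flipped): 31.5906,128.0072 54.7332,22.5907.

<svg xmlns="http://www.w3.org/2000/svg" width="177.0729mm" height="169.7653mm" viewBox="0 0 177.0729 169.7653">
  <polygon points="103.5971,41.5211 102.0865,36.8721 98.1318,33.9988 93.2436,33.9988 89.2889,36.8721 87.7783,41.5211 89.2889,46.1701 93.2436,49.0434 98.1318,49.0434 102.0865,46.1701" fill="none" stroke="#0000ff"/>
  <polygon points="59.0896,158.4769 119.9537,62.5387 114.8793,69.1646 129.4624,123.3240 105.0621,94.2752" fill="none" stroke="#ff8800"/>
  <polygon points="82.5066,13.1436 122.0029,13.1436 122.0029,69.4052 82.5066,69.4052" fill="none" stroke="#0000ff"/>
  <polyline points="31.5906,128.0072 54.7332,22.5907" fill="none" stroke="#0000ff"/>
</svg>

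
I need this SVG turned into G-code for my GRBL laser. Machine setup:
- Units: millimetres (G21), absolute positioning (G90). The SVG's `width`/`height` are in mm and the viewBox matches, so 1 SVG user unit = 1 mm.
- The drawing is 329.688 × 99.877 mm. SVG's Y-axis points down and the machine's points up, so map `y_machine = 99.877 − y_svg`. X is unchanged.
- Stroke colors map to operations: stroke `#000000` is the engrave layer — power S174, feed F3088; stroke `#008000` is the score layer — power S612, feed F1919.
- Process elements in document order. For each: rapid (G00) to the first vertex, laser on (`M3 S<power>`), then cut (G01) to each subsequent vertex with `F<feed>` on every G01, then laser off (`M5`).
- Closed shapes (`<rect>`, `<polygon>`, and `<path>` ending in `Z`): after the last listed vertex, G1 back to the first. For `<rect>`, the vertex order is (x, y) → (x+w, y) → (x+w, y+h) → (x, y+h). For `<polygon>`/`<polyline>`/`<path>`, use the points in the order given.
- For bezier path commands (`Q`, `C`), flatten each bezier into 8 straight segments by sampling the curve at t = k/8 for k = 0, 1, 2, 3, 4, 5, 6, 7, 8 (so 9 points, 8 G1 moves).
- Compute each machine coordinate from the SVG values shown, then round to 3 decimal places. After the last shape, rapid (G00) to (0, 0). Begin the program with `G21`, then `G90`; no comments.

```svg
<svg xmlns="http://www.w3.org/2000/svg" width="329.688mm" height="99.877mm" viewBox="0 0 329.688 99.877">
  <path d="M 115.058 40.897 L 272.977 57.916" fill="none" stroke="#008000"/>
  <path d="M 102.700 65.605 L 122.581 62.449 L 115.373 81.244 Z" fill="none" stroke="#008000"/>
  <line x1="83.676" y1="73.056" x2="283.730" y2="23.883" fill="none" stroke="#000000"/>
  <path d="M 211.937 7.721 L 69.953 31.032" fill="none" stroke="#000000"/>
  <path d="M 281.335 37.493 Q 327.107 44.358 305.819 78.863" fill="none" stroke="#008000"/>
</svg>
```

Since the viewBox matches the mm dimensions, user units are millimetres directly. The only transform is the Y-flip y_m = 99.877 − y_svg.

Shape 1 is a line segment drawn with `<path>`. Its stroke #008000 means score at S612, F1919. After flipping Y the toolpath is (115.058,58.980) → (272.977,41.961).

Shape 2 is a regular polygon drawn with `<path>`. Its stroke #008000 means score at S612, F1919. After flipping Y the toolpath is (102.700,34.272) → (122.581,37.428) → (115.373,18.633) → (102.700,34.272), returning to the start.

Shape 3 is a line segment drawn with `<line>`. Its stroke #000000 means engrave at S174, F3088. After flipping Y the toolpath is (83.676,26.821) → (283.730,75.994).

Shape 4 is a line segment drawn with `<path>`. Its stroke #000000 means engrave at S174, F3088. After flipping Y the toolpath is (211.937,92.156) → (69.953,68.845).

Shape 5 is a quadratic bezier drawn with `<path>`. Its stroke #008000 means score at S612, F1919. After flipping Y the toolpath is (281.335,62.384) → (291.730,60.236) → (300.030,57.224) → (306.234,53.348) → (310.342,48.609) → (312.355,43.006) → (312.272,36.539) → (310.093,29.208) → (305.819,21.014).

G21
G90
G00 X115.058 Y58.980
M3 S612
G01 X272.977 Y41.961 F1919
M5
G00 X102.700 Y34.272
M3 S612
G01 X122.581 Y37.428 F1919
G01 X115.373 Y18.633 F1919
G01 X102.700 Y34.272 F1919
M5
G00 X83.676 Y26.821
M3 S174
G01 X283.730 Y75.994 F3088
M5
G00 X211.937 Y92.156
M3 S174
G01 X69.953 Y68.845 F3088
M5
G00 X281.335 Y62.384
M3 S612
G01 X291.730 Y60.236 F1919
G01 X300.030 Y57.224 F1919
G01 X306.234 Y53.348 F1919
G01 X310.342 Y48.609 F1919
G01 X312.355 Y43.006 F1919
G01 X312.272 Y36.539 F1919
G01 X310.093 Y29.208 F1919
G01 X305.819 Y21.014 F1919
M5
G00 X0.000 Y0.000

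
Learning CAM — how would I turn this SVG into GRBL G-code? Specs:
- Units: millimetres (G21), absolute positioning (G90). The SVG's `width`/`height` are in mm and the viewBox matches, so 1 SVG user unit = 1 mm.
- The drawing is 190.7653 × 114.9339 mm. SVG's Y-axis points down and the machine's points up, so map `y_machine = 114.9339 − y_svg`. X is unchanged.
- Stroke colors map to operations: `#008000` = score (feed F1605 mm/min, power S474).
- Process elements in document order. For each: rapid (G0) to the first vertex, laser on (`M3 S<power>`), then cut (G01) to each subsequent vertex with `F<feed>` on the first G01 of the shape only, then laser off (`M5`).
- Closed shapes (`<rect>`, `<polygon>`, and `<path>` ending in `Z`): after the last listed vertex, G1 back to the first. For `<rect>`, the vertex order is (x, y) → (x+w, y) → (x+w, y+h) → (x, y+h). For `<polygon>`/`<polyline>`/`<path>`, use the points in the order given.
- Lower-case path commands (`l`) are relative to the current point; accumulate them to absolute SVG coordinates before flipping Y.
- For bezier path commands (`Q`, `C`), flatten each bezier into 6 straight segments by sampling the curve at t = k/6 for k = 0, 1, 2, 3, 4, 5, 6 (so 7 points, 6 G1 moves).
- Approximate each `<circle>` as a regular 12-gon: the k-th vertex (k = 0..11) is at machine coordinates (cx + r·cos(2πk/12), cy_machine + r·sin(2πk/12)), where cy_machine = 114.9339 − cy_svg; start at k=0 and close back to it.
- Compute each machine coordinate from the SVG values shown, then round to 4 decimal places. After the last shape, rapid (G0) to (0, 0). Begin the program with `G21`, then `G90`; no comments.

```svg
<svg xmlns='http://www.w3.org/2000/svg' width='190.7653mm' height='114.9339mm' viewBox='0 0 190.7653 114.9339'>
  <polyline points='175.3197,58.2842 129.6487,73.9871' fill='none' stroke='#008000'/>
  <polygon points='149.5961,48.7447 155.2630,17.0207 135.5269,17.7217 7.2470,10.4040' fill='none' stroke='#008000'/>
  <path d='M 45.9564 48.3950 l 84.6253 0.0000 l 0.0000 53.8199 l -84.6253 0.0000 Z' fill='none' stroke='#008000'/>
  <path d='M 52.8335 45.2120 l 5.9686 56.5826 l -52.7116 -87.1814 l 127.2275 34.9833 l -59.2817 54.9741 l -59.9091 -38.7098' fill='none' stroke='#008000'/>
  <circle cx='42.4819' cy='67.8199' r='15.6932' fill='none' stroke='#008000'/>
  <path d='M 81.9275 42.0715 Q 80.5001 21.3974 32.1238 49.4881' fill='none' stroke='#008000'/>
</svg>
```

viewBox `0 0 190.7653 114.9339` with mm width/height → 1 unit = 1 mm. Flip: y_m = 114.9339 − y_svg.

**Shape 1** — `<polyline>` line segment, stroke `#008000` → score (S474, F1605). Machine vertices: (175.3197,56.6497) → (129.6487,40.9468). Open path.

**Shape 2** — `<polygon>` closed polygon, stroke `#008000` → score (S474, F1605). Machine vertices: (149.5961,66.1892) → (155.2630,97.9132) → (135.5269,97.2122) → (7.2470,104.5299) → (149.5961,66.1892). Closed: final G1 returns to the first vertex.

**Shape 3** — `<path>` rectangle, stroke `#008000` → score (S474, F1605). Machine vertices: (45.9564,66.5389) → (130.5817,66.5389) → (130.5817,12.7190) → (45.9564,12.7190) → (45.9564,66.5389). Closed: final G1 returns to the first vertex.

**Shape 4** — `<path>` open polyline, stroke `#008000` → score (S474, F1605). Machine vertices: (52.8335,69.7219) → (58.8021,13.1393) → (6.0905,100.3207) → (133.3180,65.3374) → (74.0363,10.3633) → (14.1272,49.0731). Open path.

**Shape 5** — `<circle>` circle, stroke `#008000` → score (S474, F1605). Machine vertices: (58.1751,47.1140) → (56.0726,54.9606) → (50.3285,60.7047) → (42.4819,62.8072) → (34.6353,60.7047) → (28.8912,54.9606) → (26.7887,47.1140) → (28.8912,39.2674) → (34.6353,33.5233) → (42.4819,31.4208) → (50.3285,33.5233) → (56.0726,39.2674) → (58.1751,47.1140). Closed: final G1 returns to the first vertex.

**Shape 6** — `<path>` quadratic bezier, stroke `#008000` → score (S474, F1605). Control points (SVG): P0=(81.9275,42.0715), P1=(80.5001,21.3974), P2=(32.1238,49.4881); sampled at t=k/6. Machine vertices: (81.9275,72.8624) → (80.1476,78.3992) → (75.7594,81.2268) → (68.7629,81.3453) → (59.1581,78.7546) → (46.9451,73.4548) → (32.1238,65.4458). Open path.

G21
G90
G0 X175.3197 Y56.6497
M3 S474
G01 X129.6487 Y40.9468 F1605
M5
G0 X149.5961 Y66.1892
M3 S474
G01 X155.2630 Y97.9132 F1605
G01 X135.5269 Y97.2122
G01 X7.2470 Y104.5299
G01 X149.5961 Y66.1892
M5
G0 X45.9564 Y66.5389
M3 S474
G01 X130.5817 Y66.5389 F1605
G01 X130.5817 Y12.7190
G01 X45.9564 Y12.7190
G01 X45.9564 Y66.5389
M5
G0 X52.8335 Y69.7219
M3 S474
G01 X58.8021 Y13.1393 F1605
G01 X6.0905 Y100.3207
G01 X133.3180 Y65.3374
G01 X74.0363 Y10.3633
G01 X14.1272 Y49.0731
M5
G0 X58.1751 Y47.1140
M3 S474
G01 X56.0726 Y54.9606 F1605
G01 X50.3285 Y60.7047
G01 X42.4819 Y62.8072
G01 X34.6353 Y60.7047
G01 X28.8912 Y54.9606
G01 X26.7887 Y47.1140
G01 X28.8912 Y39.2674
G01 X34.6353 Y33.5233
G01 X42.4819 Y31.4208
G01 X50.3285 Y33.5233
G01 X56.0726 Y39.2674
G01 X58.1751 Y47.1140
M5
G0 X81.9275 Y72.8624
M3 S474
G01 X80.1476 Y78.3992 F1605
G01 X75.7594 Y81.2268
G01 X68.7629 Y81.3453
G01 X59.1581 Y78.7546
G01 X46.9451 Y73.4548
G01 X32.1238 Y65.4458
M5
G0 X0.0000 Y0.0000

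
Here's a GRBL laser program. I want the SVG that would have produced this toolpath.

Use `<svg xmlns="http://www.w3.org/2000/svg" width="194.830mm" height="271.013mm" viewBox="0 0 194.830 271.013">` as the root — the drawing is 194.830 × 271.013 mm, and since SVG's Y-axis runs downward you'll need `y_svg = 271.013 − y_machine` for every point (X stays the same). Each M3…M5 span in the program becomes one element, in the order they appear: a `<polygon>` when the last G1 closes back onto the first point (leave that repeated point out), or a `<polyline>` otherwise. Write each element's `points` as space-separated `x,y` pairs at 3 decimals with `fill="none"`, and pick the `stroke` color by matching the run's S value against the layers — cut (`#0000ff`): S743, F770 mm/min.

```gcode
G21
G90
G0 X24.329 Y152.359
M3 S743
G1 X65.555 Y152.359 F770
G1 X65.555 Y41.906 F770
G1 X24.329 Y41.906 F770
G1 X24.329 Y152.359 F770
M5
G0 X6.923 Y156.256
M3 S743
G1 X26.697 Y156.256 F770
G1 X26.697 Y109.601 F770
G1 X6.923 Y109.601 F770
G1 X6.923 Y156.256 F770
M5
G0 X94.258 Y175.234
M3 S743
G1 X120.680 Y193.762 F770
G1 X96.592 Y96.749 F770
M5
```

<svg xmlns="http://www.w3.org/2000/svg" width="194.830mm" height="271.013mm" viewBox="0 0 194.830 271.013">
  <polygon points="24.329,118.654 65.555,118.654 65.555,229.107 24.329,229.107" fill="none" stroke="#0000ff"/>
  <polygon points="6.923,114.757 26.697,114.757 26.697,161.412 6.923,161.412" fill="none" stroke="#0000ff"/>
  <polyline points="94.258,95.779 120.680,77.251 96.592,174.264" fill="none" stroke="#0000ff"/>
</svg>

Machine Y-up, SVG Y-down with viewBox height 271.013, so y_svg = 271.013 − y_machine; X carries over. Every run uses S743, so all elements get stroke `#0000ff` (cut).

Run 1: The run returns to its start, so emit a `<polygon>` with points (Y-flipped): 24.329,118.654 65.555,118.654 65.555,229.107 24.329,229.107.

Run 2: The run returns to its start, so emit a `<polygon>` with points (Y-flipped): 6.923,114.757 26.697,114.757 26.697,161.412 6.923,161.412.

Run 3: The run is open, so emit a `<polyline>` with points (Y-flipped): 94.258,95.779 120.680,77.251 96.592,174.264.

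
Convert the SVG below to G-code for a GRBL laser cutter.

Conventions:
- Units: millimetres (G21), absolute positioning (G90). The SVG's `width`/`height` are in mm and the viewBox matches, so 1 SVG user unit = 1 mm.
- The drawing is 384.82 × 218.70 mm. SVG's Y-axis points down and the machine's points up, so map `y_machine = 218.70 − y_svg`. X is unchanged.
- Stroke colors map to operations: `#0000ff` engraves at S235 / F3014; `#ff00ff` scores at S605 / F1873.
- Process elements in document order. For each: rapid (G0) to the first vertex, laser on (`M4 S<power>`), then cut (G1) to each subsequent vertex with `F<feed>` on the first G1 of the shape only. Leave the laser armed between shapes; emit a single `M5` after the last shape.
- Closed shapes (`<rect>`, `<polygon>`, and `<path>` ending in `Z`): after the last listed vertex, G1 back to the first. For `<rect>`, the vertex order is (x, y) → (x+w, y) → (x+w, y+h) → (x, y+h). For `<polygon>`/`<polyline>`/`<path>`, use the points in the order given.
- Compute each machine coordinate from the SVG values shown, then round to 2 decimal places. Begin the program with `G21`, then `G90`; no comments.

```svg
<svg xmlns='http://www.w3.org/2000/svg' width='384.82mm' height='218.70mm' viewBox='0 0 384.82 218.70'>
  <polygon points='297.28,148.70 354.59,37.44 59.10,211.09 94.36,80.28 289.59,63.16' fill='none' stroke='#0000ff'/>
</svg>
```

Since the viewBox matches the mm dimensions, user units are millimetres directly. The only transform is the Y-flip y_m = 218.70 − y_svg.

Shape 1 is a closed polygon drawn with `<polygon>`. Its stroke #0000ff means engrave at S235, F3014. After flipping Y the toolpath is (297.28,70.00) → (354.59,181.26) → (59.10,7.61) → (94.36,138.42) → (289.59,155.54) → (297.28,70.00), returning to the start.

G21
G90
G0 X297.28 Y70.00
M4 S235
G1 X354.59 Y181.26 F3014
G1 X59.10 Y7.61
G1 X94.36 Y138.42
G1 X289.59 Y155.54
G1 X297.28 Y70.00
M5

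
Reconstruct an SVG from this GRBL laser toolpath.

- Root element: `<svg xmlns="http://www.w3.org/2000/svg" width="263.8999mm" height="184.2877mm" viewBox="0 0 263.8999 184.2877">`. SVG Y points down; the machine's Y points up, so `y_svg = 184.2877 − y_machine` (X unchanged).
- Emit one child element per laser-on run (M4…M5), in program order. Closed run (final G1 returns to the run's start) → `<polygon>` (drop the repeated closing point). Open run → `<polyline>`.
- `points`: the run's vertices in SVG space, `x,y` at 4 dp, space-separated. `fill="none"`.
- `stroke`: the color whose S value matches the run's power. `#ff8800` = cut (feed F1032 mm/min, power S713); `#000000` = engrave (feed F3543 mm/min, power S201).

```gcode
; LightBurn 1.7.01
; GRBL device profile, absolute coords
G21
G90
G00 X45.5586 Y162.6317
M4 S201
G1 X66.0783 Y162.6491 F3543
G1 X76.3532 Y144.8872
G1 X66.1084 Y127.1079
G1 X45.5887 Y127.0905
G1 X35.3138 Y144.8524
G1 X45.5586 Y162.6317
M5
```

<svg xmlns="http://www.w3.org/2000/svg" width="263.8999mm" height="184.2877mm" viewBox="0 0 263.8999 184.2877">
  <polygon points="45.5586,21.6560 66.0783,21.6386 76.3532,39.4005 66.1084,57.1798 45.5887,57.1972 35.3138,39.4353" fill="none" stroke="#000000"/>
</svg>

Each laser-on run becomes one SVG element. Flip Y back into SVG space with y_svg = 184.2877 − y_machine. Every run uses S201, so all elements get stroke `#000000` (engrave).

Run 1: The run returns to its start, so emit a `<polygon>` with points (Y-flipped): 45.5586,21.6560 66.0783,21.6386 76.3532,39.4005 66.1084,57.1798 45.5887,57.1972 35.3138,39.4353.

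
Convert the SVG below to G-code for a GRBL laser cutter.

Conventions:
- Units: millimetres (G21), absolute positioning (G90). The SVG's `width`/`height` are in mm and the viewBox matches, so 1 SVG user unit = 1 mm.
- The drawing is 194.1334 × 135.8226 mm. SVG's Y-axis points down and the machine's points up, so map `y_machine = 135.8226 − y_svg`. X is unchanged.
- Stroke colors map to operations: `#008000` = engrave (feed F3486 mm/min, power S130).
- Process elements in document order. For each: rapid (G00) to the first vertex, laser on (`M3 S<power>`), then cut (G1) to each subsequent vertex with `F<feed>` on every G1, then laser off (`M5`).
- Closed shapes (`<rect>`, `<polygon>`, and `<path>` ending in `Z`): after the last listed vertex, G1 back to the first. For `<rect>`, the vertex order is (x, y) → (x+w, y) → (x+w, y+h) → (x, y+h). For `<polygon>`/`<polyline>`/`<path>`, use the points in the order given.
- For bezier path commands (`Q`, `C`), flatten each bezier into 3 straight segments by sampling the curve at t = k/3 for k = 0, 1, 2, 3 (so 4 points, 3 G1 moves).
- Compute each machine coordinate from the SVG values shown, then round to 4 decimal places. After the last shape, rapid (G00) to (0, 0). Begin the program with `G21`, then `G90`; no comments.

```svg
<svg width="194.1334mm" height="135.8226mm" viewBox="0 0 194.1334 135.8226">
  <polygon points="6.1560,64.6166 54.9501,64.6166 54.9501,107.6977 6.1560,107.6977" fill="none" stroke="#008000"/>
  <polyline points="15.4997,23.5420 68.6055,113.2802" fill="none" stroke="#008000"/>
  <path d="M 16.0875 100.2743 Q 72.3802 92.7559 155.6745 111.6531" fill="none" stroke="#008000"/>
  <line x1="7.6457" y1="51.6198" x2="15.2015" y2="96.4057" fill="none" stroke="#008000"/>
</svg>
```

G21
G90
G00 X6.1560 Y71.2060
M3 S130
G1 X54.9501 Y71.2060 F3486
G1 X54.9501 Y28.1249 F3486
G1 X6.1560 Y28.1249 F3486
G1 X6.1560 Y71.2060 F3486
M5
G00 X15.4997 Y112.2806
M3 S130
G1 X68.6055 Y22.5424 F3486
M5
G00 X16.0875 Y35.5483
M3 S130
G1 X56.6161 Y37.6255 F3486
G1 X103.1451 Y33.8326 F3486
G1 X155.6745 Y24.1695 F3486
M5
G00 X7.6457 Y84.2028
M3 S130
G1 X15.2015 Y39.4169 F3486
M5
G00 X0.0000 Y0.0000

viewBox `0 0 194.1334 135.8226` with mm width/height → 1 unit = 1 mm. Flip: y_m = 135.8226 − y_svg.

**Shape 1** — `<polygon>` rectangle, stroke `#008000` → engrave (S130, F3486). Machine vertices: (6.1560,71.2060) → (54.9501,71.2060) → (54.9501,28.1249) → (6.1560,28.1249) → (6.1560,71.2060). Closed: final G1 returns to the first vertex.

**Shape 2** — `<polyline>` line segment, stroke `#008000` → engrave (S130, F3486). Machine vertices: (15.4997,112.2806) → (68.6055,22.5424). Open path.

**Shape 3** — `<path>` quadratic bezier, stroke `#008000` → engrave (S130, F3486). Control points (SVG): P0=(16.0875,100.2743), P1=(72.3802,92.7559), P2=(155.6745,111.6531); sampled at t=k/3. Machine vertices: (16.0875,35.5483) → (56.6161,37.6255) → (103.1451,33.8326) → (155.6745,24.1695). Open path.

**Shape 4** — `<line>` line segment, stroke `#008000` → engrave (S130, F3486). Machine vertices: (7.6457,84.2028) → (15.2015,39.4169). Open path.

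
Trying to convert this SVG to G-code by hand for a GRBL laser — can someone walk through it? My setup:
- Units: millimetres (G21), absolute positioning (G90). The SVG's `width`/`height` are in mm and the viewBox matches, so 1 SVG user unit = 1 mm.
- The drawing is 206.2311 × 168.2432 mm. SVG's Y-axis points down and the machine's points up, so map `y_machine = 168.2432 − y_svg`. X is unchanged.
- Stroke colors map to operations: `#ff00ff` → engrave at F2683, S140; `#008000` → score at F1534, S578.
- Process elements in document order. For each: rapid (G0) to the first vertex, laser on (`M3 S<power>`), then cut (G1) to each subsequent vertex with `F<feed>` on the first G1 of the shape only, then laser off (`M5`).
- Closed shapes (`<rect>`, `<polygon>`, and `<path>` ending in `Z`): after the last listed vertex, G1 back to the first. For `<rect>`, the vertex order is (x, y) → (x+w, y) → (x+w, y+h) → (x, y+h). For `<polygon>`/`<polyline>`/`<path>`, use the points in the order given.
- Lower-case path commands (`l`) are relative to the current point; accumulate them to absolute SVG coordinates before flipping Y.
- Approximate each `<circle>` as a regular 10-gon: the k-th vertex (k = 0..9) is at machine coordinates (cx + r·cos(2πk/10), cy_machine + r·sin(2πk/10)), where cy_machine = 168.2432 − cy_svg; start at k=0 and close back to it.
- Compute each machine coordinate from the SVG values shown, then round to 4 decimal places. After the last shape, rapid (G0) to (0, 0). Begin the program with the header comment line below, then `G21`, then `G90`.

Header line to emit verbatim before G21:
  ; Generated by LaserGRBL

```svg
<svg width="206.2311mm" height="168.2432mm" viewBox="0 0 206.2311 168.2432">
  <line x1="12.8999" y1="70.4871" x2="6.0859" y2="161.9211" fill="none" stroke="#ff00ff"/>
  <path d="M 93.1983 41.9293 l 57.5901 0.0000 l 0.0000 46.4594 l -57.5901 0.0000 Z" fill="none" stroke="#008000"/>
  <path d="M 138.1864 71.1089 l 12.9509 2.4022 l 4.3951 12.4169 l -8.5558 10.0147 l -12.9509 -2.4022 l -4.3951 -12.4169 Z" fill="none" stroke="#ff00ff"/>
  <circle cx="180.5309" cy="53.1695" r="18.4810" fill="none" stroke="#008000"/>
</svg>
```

; Generated by LaserGRBL
G21
G90
G0 X12.8999 Y97.7561
M3 S140
G1 X6.0859 Y6.3221 F2683
M5
G0 X93.1983 Y126.3139
M3 S578
G1 X150.7884 Y126.3139 F1534
G1 X150.7884 Y79.8545
G1 X93.1983 Y79.8545
G1 X93.1983 Y126.3139
M5
G0 X138.1864 Y97.1343
M3 S140
G1 X151.1373 Y94.7321 F2683
G1 X155.5324 Y82.3152
G1 X146.9766 Y72.3005
G1 X134.0257 Y74.7027
G1 X129.6306 Y87.1196
G1 X138.1864 Y97.1343
M5
G0 X199.0119 Y115.0737
M3 S578
G1 X195.4823 Y125.9366 F1534
G1 X186.2418 Y132.6502
G1 X174.8200 Y132.6502
G1 X165.5795 Y125.9366
G1 X162.0499 Y115.0737
G1 X165.5795 Y104.2108
G1 X174.8200 Y97.4972
G1 X186.2418 Y97.4972
G1 X195.4823 Y104.2108
G1 X199.0119 Y115.0737
M5
G0 X0.0000 Y0.0000

1 u = 1 mm; y_m = 168.2432 − y.

[1] `<line>` line segment, #ff00ff→engrave S140 F2683: (12.8999,97.7561) → (6.0859,6.3221)

[2] `<path>` rectangle, #008000→score S578 F1534: (93.1983,126.3139) → (150.7884,126.3139) → (150.7884,79.8545) → (93.1983,79.8545) → (93.1983,126.3139) (closed)

[3] `<path>` regular polygon, #ff00ff→engrave S140 F2683: (138.1864,97.1343) → (151.1373,94.7321) → (155.5324,82.3152) → (146.9766,72.3005) → (134.0257,74.7027) → (129.6306,87.1196) → (138.1864,97.1343) (closed)

[4] `<circle>` circle, #008000→score S578 F1534: (199.0119,115.0737) → (195.4823,125.9366) → (186.2418,132.6502) → (174.8200,132.6502) → (165.5795,125.9366) → (162.0499,115.0737) → (165.5795,104.2108) → (174.8200,97.4972) → (186.2418,97.4972) → (195.4823,104.2108) → (199.0119,115.0737) (closed)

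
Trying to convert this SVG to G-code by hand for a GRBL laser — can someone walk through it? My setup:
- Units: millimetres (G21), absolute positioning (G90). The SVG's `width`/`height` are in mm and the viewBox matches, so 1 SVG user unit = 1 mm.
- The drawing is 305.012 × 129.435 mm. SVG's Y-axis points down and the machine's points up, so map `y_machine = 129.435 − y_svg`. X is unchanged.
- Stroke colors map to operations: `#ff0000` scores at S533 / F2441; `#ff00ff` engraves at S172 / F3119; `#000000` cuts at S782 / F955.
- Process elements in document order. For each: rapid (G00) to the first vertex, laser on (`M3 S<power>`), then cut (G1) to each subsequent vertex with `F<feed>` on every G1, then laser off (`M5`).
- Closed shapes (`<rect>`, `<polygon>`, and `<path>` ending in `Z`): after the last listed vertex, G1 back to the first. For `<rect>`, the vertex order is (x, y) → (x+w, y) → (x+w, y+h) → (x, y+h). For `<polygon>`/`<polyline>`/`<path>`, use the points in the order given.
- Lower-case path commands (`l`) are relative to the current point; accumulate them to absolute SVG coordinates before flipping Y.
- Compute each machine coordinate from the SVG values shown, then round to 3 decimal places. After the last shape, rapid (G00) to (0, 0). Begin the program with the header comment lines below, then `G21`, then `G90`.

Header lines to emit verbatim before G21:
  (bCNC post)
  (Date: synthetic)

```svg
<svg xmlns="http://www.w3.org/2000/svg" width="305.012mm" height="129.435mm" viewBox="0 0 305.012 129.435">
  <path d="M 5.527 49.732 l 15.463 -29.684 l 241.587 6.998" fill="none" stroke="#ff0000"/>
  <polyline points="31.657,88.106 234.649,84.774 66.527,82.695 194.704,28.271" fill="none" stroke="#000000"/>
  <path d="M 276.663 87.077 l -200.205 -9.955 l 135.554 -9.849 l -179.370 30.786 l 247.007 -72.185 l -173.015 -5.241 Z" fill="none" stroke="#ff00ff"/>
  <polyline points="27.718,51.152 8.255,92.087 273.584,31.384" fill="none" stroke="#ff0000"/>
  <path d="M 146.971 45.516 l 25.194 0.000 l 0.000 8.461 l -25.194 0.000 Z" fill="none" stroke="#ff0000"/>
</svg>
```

Since the viewBox matches the mm dimensions, user units are millimetres directly. The only transform is the Y-flip y_m = 129.435 − y_svg.

Shape 1 is a open polyline drawn with `<path>`. Its stroke #ff0000 means score at S533, F2441. After flipping Y the toolpath is (5.527,79.703) → (20.990,109.387) → (262.577,102.389).

Shape 2 is a open polyline drawn with `<polyline>`. Its stroke #000000 means cut at S782, F955. After flipping Y the toolpath is (31.657,41.329) → (234.649,44.661) → (66.527,46.740) → (194.704,101.164).

Shape 3 is a closed polygon drawn with `<path>`. Its stroke #ff00ff means engrave at S172, F3119. After flipping Y the toolpath is (276.663,42.358) → (76.458,52.313) → (212.012,62.162) → (32.642,31.376) → (279.649,103.561) → (106.634,108.802) → (276.663,42.358), returning to the start.

Shape 4 is a open polyline drawn with `<polyline>`. Its stroke #ff0000 means score at S533, F2441. After flipping Y the toolpath is (27.718,78.283) → (8.255,37.348) → (273.584,98.051).

Shape 5 is a rectangle drawn with `<path>`. Its stroke #ff0000 means score at S533, F2441. After flipping Y the toolpath is (146.971,83.919) → (172.165,83.919) → (172.165,75.458) → (146.971,75.458) → (146.971,83.919), returning to the start.

(bCNC post)
(Date: synthetic)
G21
G90
G00 X5.527 Y79.703
M3 S533
G1 X20.990 Y109.387 F2441
G1 X262.577 Y102.389 F2441
M5
G00 X31.657 Y41.329
M3 S782
G1 X234.649 Y44.661 F955
G1 X66.527 Y46.740 F955
G1 X194.704 Y101.164 F955
M5
G00 X276.663 Y42.358
M3 S172
G1 X76.458 Y52.313 F3119
G1 X212.012 Y62.162 F3119
G1 X32.642 Y31.376 F3119
G1 X279.649 Y103.561 F3119
G1 X106.634 Y108.802 F3119
G1 X276.663 Y42.358 F3119
M5
G00 X27.718 Y78.283
M3 S533
G1 X8.255 Y37.348 F2441
G1 X273.584 Y98.051 F2441
M5
G00 X146.971 Y83.919
M3 S533
G1 X172.165 Y83.919 F2441
G1 X172.165 Y75.458 F2441
G1 X146.971 Y75.458 F2441
G1 X146.971 Y83.919 F2441
M5
G00 X0.000 Y0.000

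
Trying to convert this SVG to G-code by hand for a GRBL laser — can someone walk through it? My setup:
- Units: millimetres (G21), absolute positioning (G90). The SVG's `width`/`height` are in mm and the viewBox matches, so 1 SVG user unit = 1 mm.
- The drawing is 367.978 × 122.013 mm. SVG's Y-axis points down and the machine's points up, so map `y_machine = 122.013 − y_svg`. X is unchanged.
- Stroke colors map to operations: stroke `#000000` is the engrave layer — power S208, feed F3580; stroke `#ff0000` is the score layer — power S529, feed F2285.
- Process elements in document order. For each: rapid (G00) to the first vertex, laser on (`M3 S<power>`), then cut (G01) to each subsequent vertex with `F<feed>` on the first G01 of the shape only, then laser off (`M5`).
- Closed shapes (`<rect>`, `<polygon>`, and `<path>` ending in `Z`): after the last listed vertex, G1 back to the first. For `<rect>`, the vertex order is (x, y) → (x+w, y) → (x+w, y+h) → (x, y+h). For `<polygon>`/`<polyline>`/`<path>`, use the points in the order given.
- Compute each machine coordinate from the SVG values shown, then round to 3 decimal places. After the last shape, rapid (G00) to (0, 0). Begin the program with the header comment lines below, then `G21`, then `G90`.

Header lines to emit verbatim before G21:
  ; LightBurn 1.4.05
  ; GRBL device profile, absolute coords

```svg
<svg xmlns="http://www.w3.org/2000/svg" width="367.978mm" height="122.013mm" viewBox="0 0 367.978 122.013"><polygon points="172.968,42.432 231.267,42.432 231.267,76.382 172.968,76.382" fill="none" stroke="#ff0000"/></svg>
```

1 u = 1 mm; y_m = 122.013 − y.

[1] `<polygon>` rectangle, #ff0000→score S529 F2285: (172.968,79.581) → (231.267,79.581) → (231.267,45.631) → (172.968,45.631) → (172.968,79.581) (closed)

; LightBurn 1.4.05
; GRBL device profile, absolute coords
G21
G90
G00 X172.968 Y79.581
M3 S529
G01 X231.267 Y79.581 F2285
G01 X231.267 Y45.631
G01 X172.968 Y45.631
G01 X172.968 Y79.581
M5
G00 X0.000 Y0.000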